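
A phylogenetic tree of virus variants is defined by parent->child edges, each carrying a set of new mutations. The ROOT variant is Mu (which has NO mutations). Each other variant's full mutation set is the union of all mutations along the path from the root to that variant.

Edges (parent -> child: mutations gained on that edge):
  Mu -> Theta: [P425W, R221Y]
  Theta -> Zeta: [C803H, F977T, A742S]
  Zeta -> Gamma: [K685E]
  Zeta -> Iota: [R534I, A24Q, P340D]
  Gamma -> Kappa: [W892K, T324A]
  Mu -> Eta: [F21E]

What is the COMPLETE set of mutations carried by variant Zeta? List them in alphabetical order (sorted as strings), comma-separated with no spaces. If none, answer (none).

Answer: A742S,C803H,F977T,P425W,R221Y

Derivation:
At Mu: gained [] -> total []
At Theta: gained ['P425W', 'R221Y'] -> total ['P425W', 'R221Y']
At Zeta: gained ['C803H', 'F977T', 'A742S'] -> total ['A742S', 'C803H', 'F977T', 'P425W', 'R221Y']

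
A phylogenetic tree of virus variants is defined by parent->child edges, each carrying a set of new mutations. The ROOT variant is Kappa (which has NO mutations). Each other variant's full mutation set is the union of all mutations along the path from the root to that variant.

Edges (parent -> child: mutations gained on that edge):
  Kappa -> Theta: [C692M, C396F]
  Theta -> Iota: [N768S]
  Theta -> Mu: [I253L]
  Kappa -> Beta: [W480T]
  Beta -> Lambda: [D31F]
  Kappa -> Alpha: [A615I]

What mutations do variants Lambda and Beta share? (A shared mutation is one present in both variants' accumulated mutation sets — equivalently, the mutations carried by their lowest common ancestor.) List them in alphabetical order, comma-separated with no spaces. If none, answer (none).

Accumulating mutations along path to Lambda:
  At Kappa: gained [] -> total []
  At Beta: gained ['W480T'] -> total ['W480T']
  At Lambda: gained ['D31F'] -> total ['D31F', 'W480T']
Mutations(Lambda) = ['D31F', 'W480T']
Accumulating mutations along path to Beta:
  At Kappa: gained [] -> total []
  At Beta: gained ['W480T'] -> total ['W480T']
Mutations(Beta) = ['W480T']
Intersection: ['D31F', 'W480T'] ∩ ['W480T'] = ['W480T']

Answer: W480T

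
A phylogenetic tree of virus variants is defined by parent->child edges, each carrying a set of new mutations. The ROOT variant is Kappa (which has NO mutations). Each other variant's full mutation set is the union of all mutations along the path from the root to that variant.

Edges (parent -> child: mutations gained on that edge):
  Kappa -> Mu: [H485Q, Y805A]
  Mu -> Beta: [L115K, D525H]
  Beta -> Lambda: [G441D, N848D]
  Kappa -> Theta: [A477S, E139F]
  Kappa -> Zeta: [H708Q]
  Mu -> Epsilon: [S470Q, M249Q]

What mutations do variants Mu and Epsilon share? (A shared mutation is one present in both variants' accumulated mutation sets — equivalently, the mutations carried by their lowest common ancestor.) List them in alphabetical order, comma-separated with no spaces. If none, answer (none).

Answer: H485Q,Y805A

Derivation:
Accumulating mutations along path to Mu:
  At Kappa: gained [] -> total []
  At Mu: gained ['H485Q', 'Y805A'] -> total ['H485Q', 'Y805A']
Mutations(Mu) = ['H485Q', 'Y805A']
Accumulating mutations along path to Epsilon:
  At Kappa: gained [] -> total []
  At Mu: gained ['H485Q', 'Y805A'] -> total ['H485Q', 'Y805A']
  At Epsilon: gained ['S470Q', 'M249Q'] -> total ['H485Q', 'M249Q', 'S470Q', 'Y805A']
Mutations(Epsilon) = ['H485Q', 'M249Q', 'S470Q', 'Y805A']
Intersection: ['H485Q', 'Y805A'] ∩ ['H485Q', 'M249Q', 'S470Q', 'Y805A'] = ['H485Q', 'Y805A']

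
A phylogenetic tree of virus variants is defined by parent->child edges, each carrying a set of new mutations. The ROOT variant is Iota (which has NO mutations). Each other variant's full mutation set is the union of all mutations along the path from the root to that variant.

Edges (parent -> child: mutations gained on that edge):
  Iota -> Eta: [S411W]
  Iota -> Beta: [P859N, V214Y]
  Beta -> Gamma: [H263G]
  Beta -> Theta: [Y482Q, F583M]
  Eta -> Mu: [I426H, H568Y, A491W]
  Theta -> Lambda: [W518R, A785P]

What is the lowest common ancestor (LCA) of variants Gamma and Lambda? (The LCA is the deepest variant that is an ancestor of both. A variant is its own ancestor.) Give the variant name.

Path from root to Gamma: Iota -> Beta -> Gamma
  ancestors of Gamma: {Iota, Beta, Gamma}
Path from root to Lambda: Iota -> Beta -> Theta -> Lambda
  ancestors of Lambda: {Iota, Beta, Theta, Lambda}
Common ancestors: {Iota, Beta}
Walk up from Lambda: Lambda (not in ancestors of Gamma), Theta (not in ancestors of Gamma), Beta (in ancestors of Gamma), Iota (in ancestors of Gamma)
Deepest common ancestor (LCA) = Beta

Answer: Beta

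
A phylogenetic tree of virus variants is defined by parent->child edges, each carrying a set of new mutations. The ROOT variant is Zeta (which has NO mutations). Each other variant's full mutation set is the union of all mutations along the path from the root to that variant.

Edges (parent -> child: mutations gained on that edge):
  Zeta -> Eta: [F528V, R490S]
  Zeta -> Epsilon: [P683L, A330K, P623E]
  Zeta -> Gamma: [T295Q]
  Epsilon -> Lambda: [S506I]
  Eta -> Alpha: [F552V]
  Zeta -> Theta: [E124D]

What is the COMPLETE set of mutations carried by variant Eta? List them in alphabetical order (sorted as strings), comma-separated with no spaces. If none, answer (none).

Answer: F528V,R490S

Derivation:
At Zeta: gained [] -> total []
At Eta: gained ['F528V', 'R490S'] -> total ['F528V', 'R490S']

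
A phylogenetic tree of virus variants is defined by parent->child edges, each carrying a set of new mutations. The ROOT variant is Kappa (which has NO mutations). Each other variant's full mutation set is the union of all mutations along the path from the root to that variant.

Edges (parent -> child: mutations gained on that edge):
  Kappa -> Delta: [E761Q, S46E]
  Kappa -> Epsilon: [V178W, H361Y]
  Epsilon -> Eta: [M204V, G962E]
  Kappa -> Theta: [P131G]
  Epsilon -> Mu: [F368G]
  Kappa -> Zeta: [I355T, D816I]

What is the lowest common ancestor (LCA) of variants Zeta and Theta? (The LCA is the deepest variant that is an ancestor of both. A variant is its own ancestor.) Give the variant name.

Path from root to Zeta: Kappa -> Zeta
  ancestors of Zeta: {Kappa, Zeta}
Path from root to Theta: Kappa -> Theta
  ancestors of Theta: {Kappa, Theta}
Common ancestors: {Kappa}
Walk up from Theta: Theta (not in ancestors of Zeta), Kappa (in ancestors of Zeta)
Deepest common ancestor (LCA) = Kappa

Answer: Kappa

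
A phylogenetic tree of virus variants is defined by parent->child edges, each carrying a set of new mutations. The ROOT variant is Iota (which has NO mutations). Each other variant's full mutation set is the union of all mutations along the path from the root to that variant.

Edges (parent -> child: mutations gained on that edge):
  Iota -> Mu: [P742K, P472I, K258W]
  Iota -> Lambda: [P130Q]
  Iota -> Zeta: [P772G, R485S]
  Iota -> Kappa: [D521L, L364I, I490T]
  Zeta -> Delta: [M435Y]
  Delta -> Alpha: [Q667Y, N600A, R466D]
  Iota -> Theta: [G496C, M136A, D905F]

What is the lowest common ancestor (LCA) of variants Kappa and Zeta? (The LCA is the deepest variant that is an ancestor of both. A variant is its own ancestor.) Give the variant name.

Answer: Iota

Derivation:
Path from root to Kappa: Iota -> Kappa
  ancestors of Kappa: {Iota, Kappa}
Path from root to Zeta: Iota -> Zeta
  ancestors of Zeta: {Iota, Zeta}
Common ancestors: {Iota}
Walk up from Zeta: Zeta (not in ancestors of Kappa), Iota (in ancestors of Kappa)
Deepest common ancestor (LCA) = Iota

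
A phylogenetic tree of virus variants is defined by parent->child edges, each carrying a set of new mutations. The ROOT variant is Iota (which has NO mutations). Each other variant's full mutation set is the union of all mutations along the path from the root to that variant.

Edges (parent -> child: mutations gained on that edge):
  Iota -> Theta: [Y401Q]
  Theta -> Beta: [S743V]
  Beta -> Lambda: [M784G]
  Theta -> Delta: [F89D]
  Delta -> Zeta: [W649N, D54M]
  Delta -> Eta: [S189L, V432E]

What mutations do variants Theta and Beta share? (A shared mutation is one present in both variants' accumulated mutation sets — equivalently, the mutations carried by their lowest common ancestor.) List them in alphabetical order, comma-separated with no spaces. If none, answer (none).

Accumulating mutations along path to Theta:
  At Iota: gained [] -> total []
  At Theta: gained ['Y401Q'] -> total ['Y401Q']
Mutations(Theta) = ['Y401Q']
Accumulating mutations along path to Beta:
  At Iota: gained [] -> total []
  At Theta: gained ['Y401Q'] -> total ['Y401Q']
  At Beta: gained ['S743V'] -> total ['S743V', 'Y401Q']
Mutations(Beta) = ['S743V', 'Y401Q']
Intersection: ['Y401Q'] ∩ ['S743V', 'Y401Q'] = ['Y401Q']

Answer: Y401Q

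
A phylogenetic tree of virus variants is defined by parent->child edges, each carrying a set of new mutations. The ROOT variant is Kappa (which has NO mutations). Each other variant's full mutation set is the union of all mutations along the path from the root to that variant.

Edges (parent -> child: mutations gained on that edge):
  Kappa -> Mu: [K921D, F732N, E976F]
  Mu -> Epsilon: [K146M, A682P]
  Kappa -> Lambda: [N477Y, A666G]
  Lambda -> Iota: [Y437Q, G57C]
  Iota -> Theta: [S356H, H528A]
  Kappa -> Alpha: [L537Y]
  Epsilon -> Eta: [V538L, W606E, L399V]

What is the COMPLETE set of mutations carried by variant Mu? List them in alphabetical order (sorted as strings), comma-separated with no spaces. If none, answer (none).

At Kappa: gained [] -> total []
At Mu: gained ['K921D', 'F732N', 'E976F'] -> total ['E976F', 'F732N', 'K921D']

Answer: E976F,F732N,K921D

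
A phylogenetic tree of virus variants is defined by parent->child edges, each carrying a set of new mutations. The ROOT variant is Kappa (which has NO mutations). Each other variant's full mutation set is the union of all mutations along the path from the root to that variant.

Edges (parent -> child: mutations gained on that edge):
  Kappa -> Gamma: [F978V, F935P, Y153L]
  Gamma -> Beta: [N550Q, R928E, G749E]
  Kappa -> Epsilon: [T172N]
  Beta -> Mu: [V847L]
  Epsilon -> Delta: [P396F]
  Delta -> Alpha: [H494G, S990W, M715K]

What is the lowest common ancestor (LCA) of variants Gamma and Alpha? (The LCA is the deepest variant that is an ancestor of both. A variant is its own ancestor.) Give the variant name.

Answer: Kappa

Derivation:
Path from root to Gamma: Kappa -> Gamma
  ancestors of Gamma: {Kappa, Gamma}
Path from root to Alpha: Kappa -> Epsilon -> Delta -> Alpha
  ancestors of Alpha: {Kappa, Epsilon, Delta, Alpha}
Common ancestors: {Kappa}
Walk up from Alpha: Alpha (not in ancestors of Gamma), Delta (not in ancestors of Gamma), Epsilon (not in ancestors of Gamma), Kappa (in ancestors of Gamma)
Deepest common ancestor (LCA) = Kappa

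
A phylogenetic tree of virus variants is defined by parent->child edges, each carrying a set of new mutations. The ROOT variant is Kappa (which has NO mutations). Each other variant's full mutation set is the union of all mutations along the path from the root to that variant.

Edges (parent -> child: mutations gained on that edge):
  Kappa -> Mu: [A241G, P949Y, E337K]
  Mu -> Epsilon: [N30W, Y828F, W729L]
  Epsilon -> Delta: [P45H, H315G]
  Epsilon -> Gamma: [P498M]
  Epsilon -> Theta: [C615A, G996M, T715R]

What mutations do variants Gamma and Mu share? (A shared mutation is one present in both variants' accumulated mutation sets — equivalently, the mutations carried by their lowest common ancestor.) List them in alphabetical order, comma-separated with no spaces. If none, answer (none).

Accumulating mutations along path to Gamma:
  At Kappa: gained [] -> total []
  At Mu: gained ['A241G', 'P949Y', 'E337K'] -> total ['A241G', 'E337K', 'P949Y']
  At Epsilon: gained ['N30W', 'Y828F', 'W729L'] -> total ['A241G', 'E337K', 'N30W', 'P949Y', 'W729L', 'Y828F']
  At Gamma: gained ['P498M'] -> total ['A241G', 'E337K', 'N30W', 'P498M', 'P949Y', 'W729L', 'Y828F']
Mutations(Gamma) = ['A241G', 'E337K', 'N30W', 'P498M', 'P949Y', 'W729L', 'Y828F']
Accumulating mutations along path to Mu:
  At Kappa: gained [] -> total []
  At Mu: gained ['A241G', 'P949Y', 'E337K'] -> total ['A241G', 'E337K', 'P949Y']
Mutations(Mu) = ['A241G', 'E337K', 'P949Y']
Intersection: ['A241G', 'E337K', 'N30W', 'P498M', 'P949Y', 'W729L', 'Y828F'] ∩ ['A241G', 'E337K', 'P949Y'] = ['A241G', 'E337K', 'P949Y']

Answer: A241G,E337K,P949Y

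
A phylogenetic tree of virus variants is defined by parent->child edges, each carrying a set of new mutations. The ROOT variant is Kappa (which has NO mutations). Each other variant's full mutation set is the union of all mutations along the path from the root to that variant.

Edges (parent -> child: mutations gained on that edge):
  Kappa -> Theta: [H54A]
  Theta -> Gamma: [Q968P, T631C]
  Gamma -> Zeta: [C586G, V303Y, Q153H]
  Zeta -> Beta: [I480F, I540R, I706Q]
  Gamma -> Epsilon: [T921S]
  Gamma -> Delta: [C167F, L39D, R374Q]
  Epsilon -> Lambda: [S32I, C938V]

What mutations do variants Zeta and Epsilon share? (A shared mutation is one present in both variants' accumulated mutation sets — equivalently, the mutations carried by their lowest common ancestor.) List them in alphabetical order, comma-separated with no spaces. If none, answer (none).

Accumulating mutations along path to Zeta:
  At Kappa: gained [] -> total []
  At Theta: gained ['H54A'] -> total ['H54A']
  At Gamma: gained ['Q968P', 'T631C'] -> total ['H54A', 'Q968P', 'T631C']
  At Zeta: gained ['C586G', 'V303Y', 'Q153H'] -> total ['C586G', 'H54A', 'Q153H', 'Q968P', 'T631C', 'V303Y']
Mutations(Zeta) = ['C586G', 'H54A', 'Q153H', 'Q968P', 'T631C', 'V303Y']
Accumulating mutations along path to Epsilon:
  At Kappa: gained [] -> total []
  At Theta: gained ['H54A'] -> total ['H54A']
  At Gamma: gained ['Q968P', 'T631C'] -> total ['H54A', 'Q968P', 'T631C']
  At Epsilon: gained ['T921S'] -> total ['H54A', 'Q968P', 'T631C', 'T921S']
Mutations(Epsilon) = ['H54A', 'Q968P', 'T631C', 'T921S']
Intersection: ['C586G', 'H54A', 'Q153H', 'Q968P', 'T631C', 'V303Y'] ∩ ['H54A', 'Q968P', 'T631C', 'T921S'] = ['H54A', 'Q968P', 'T631C']

Answer: H54A,Q968P,T631C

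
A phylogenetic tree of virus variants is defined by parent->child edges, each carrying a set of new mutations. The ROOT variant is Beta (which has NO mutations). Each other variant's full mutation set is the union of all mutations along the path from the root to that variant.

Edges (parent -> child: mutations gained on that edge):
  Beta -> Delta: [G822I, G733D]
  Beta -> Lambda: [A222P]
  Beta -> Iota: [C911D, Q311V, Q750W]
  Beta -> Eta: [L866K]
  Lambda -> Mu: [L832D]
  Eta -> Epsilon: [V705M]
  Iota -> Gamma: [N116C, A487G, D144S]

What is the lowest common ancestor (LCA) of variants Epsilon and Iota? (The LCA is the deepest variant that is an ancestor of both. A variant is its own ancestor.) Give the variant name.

Path from root to Epsilon: Beta -> Eta -> Epsilon
  ancestors of Epsilon: {Beta, Eta, Epsilon}
Path from root to Iota: Beta -> Iota
  ancestors of Iota: {Beta, Iota}
Common ancestors: {Beta}
Walk up from Iota: Iota (not in ancestors of Epsilon), Beta (in ancestors of Epsilon)
Deepest common ancestor (LCA) = Beta

Answer: Beta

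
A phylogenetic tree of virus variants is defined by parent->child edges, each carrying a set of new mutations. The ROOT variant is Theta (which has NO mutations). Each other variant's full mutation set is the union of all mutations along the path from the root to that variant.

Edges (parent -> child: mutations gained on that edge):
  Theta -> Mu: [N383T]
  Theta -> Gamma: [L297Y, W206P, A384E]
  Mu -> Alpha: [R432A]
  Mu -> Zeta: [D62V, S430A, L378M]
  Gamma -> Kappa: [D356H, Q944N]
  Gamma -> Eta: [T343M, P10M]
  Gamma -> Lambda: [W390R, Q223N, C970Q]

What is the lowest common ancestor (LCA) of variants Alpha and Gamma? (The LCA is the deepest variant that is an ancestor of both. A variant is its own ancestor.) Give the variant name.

Answer: Theta

Derivation:
Path from root to Alpha: Theta -> Mu -> Alpha
  ancestors of Alpha: {Theta, Mu, Alpha}
Path from root to Gamma: Theta -> Gamma
  ancestors of Gamma: {Theta, Gamma}
Common ancestors: {Theta}
Walk up from Gamma: Gamma (not in ancestors of Alpha), Theta (in ancestors of Alpha)
Deepest common ancestor (LCA) = Theta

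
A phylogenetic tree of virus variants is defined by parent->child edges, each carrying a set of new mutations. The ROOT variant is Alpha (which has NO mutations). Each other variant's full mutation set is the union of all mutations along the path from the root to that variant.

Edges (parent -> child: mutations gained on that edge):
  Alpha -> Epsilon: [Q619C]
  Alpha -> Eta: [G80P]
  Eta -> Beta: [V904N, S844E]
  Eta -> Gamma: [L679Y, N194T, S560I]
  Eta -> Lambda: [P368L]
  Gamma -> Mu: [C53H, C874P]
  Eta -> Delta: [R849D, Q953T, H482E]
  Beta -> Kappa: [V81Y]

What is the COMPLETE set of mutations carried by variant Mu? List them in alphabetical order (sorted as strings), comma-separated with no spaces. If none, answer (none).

Answer: C53H,C874P,G80P,L679Y,N194T,S560I

Derivation:
At Alpha: gained [] -> total []
At Eta: gained ['G80P'] -> total ['G80P']
At Gamma: gained ['L679Y', 'N194T', 'S560I'] -> total ['G80P', 'L679Y', 'N194T', 'S560I']
At Mu: gained ['C53H', 'C874P'] -> total ['C53H', 'C874P', 'G80P', 'L679Y', 'N194T', 'S560I']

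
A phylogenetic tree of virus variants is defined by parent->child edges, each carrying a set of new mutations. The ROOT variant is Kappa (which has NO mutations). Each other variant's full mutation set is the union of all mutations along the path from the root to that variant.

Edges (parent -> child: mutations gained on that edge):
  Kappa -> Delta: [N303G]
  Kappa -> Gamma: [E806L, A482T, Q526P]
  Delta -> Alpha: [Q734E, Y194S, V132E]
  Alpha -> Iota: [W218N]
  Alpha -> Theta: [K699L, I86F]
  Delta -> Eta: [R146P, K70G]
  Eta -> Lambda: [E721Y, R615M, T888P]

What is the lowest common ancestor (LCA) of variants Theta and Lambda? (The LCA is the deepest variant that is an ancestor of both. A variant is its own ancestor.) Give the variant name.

Answer: Delta

Derivation:
Path from root to Theta: Kappa -> Delta -> Alpha -> Theta
  ancestors of Theta: {Kappa, Delta, Alpha, Theta}
Path from root to Lambda: Kappa -> Delta -> Eta -> Lambda
  ancestors of Lambda: {Kappa, Delta, Eta, Lambda}
Common ancestors: {Kappa, Delta}
Walk up from Lambda: Lambda (not in ancestors of Theta), Eta (not in ancestors of Theta), Delta (in ancestors of Theta), Kappa (in ancestors of Theta)
Deepest common ancestor (LCA) = Delta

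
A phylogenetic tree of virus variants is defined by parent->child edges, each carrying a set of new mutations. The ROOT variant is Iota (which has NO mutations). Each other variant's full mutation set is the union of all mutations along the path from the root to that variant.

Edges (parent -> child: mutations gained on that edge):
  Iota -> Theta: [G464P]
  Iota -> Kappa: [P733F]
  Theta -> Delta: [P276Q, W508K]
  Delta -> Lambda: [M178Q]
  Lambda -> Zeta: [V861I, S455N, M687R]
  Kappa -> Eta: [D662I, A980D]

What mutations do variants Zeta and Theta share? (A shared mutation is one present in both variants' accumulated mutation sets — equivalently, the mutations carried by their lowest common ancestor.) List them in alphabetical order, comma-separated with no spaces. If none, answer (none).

Answer: G464P

Derivation:
Accumulating mutations along path to Zeta:
  At Iota: gained [] -> total []
  At Theta: gained ['G464P'] -> total ['G464P']
  At Delta: gained ['P276Q', 'W508K'] -> total ['G464P', 'P276Q', 'W508K']
  At Lambda: gained ['M178Q'] -> total ['G464P', 'M178Q', 'P276Q', 'W508K']
  At Zeta: gained ['V861I', 'S455N', 'M687R'] -> total ['G464P', 'M178Q', 'M687R', 'P276Q', 'S455N', 'V861I', 'W508K']
Mutations(Zeta) = ['G464P', 'M178Q', 'M687R', 'P276Q', 'S455N', 'V861I', 'W508K']
Accumulating mutations along path to Theta:
  At Iota: gained [] -> total []
  At Theta: gained ['G464P'] -> total ['G464P']
Mutations(Theta) = ['G464P']
Intersection: ['G464P', 'M178Q', 'M687R', 'P276Q', 'S455N', 'V861I', 'W508K'] ∩ ['G464P'] = ['G464P']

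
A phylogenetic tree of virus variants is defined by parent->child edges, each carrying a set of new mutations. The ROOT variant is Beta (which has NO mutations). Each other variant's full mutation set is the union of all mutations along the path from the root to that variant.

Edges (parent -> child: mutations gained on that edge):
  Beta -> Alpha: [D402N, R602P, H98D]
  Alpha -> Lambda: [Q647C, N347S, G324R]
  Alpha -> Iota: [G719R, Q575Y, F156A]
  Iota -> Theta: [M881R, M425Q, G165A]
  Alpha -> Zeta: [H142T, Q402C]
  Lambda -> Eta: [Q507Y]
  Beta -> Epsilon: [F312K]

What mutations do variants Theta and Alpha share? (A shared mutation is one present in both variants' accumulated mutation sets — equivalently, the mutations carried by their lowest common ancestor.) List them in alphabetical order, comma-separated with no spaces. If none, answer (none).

Accumulating mutations along path to Theta:
  At Beta: gained [] -> total []
  At Alpha: gained ['D402N', 'R602P', 'H98D'] -> total ['D402N', 'H98D', 'R602P']
  At Iota: gained ['G719R', 'Q575Y', 'F156A'] -> total ['D402N', 'F156A', 'G719R', 'H98D', 'Q575Y', 'R602P']
  At Theta: gained ['M881R', 'M425Q', 'G165A'] -> total ['D402N', 'F156A', 'G165A', 'G719R', 'H98D', 'M425Q', 'M881R', 'Q575Y', 'R602P']
Mutations(Theta) = ['D402N', 'F156A', 'G165A', 'G719R', 'H98D', 'M425Q', 'M881R', 'Q575Y', 'R602P']
Accumulating mutations along path to Alpha:
  At Beta: gained [] -> total []
  At Alpha: gained ['D402N', 'R602P', 'H98D'] -> total ['D402N', 'H98D', 'R602P']
Mutations(Alpha) = ['D402N', 'H98D', 'R602P']
Intersection: ['D402N', 'F156A', 'G165A', 'G719R', 'H98D', 'M425Q', 'M881R', 'Q575Y', 'R602P'] ∩ ['D402N', 'H98D', 'R602P'] = ['D402N', 'H98D', 'R602P']

Answer: D402N,H98D,R602P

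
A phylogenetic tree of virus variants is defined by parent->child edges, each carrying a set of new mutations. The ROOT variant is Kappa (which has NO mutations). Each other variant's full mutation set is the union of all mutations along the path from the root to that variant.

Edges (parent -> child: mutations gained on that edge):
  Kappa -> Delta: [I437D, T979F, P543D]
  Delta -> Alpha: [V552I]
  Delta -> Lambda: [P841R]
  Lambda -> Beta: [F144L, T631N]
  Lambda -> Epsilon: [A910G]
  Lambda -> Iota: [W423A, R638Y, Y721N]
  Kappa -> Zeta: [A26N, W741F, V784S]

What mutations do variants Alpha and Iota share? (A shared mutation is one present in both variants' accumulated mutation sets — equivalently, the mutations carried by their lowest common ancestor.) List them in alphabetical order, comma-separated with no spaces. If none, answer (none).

Answer: I437D,P543D,T979F

Derivation:
Accumulating mutations along path to Alpha:
  At Kappa: gained [] -> total []
  At Delta: gained ['I437D', 'T979F', 'P543D'] -> total ['I437D', 'P543D', 'T979F']
  At Alpha: gained ['V552I'] -> total ['I437D', 'P543D', 'T979F', 'V552I']
Mutations(Alpha) = ['I437D', 'P543D', 'T979F', 'V552I']
Accumulating mutations along path to Iota:
  At Kappa: gained [] -> total []
  At Delta: gained ['I437D', 'T979F', 'P543D'] -> total ['I437D', 'P543D', 'T979F']
  At Lambda: gained ['P841R'] -> total ['I437D', 'P543D', 'P841R', 'T979F']
  At Iota: gained ['W423A', 'R638Y', 'Y721N'] -> total ['I437D', 'P543D', 'P841R', 'R638Y', 'T979F', 'W423A', 'Y721N']
Mutations(Iota) = ['I437D', 'P543D', 'P841R', 'R638Y', 'T979F', 'W423A', 'Y721N']
Intersection: ['I437D', 'P543D', 'T979F', 'V552I'] ∩ ['I437D', 'P543D', 'P841R', 'R638Y', 'T979F', 'W423A', 'Y721N'] = ['I437D', 'P543D', 'T979F']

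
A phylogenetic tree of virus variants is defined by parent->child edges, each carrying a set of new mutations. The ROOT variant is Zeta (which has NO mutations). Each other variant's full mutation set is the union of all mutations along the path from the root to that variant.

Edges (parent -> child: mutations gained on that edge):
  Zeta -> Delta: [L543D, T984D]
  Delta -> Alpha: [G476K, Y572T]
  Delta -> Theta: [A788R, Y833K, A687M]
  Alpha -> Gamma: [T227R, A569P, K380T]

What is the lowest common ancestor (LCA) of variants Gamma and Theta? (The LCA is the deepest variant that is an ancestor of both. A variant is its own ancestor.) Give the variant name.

Answer: Delta

Derivation:
Path from root to Gamma: Zeta -> Delta -> Alpha -> Gamma
  ancestors of Gamma: {Zeta, Delta, Alpha, Gamma}
Path from root to Theta: Zeta -> Delta -> Theta
  ancestors of Theta: {Zeta, Delta, Theta}
Common ancestors: {Zeta, Delta}
Walk up from Theta: Theta (not in ancestors of Gamma), Delta (in ancestors of Gamma), Zeta (in ancestors of Gamma)
Deepest common ancestor (LCA) = Delta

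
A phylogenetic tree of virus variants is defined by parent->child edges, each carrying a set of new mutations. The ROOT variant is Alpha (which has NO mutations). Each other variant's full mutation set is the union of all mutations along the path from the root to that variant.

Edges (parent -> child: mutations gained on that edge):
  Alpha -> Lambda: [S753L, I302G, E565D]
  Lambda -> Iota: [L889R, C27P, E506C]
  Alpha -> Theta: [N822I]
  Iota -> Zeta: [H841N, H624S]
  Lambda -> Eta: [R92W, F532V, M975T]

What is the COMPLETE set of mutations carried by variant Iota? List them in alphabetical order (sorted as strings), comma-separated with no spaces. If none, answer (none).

At Alpha: gained [] -> total []
At Lambda: gained ['S753L', 'I302G', 'E565D'] -> total ['E565D', 'I302G', 'S753L']
At Iota: gained ['L889R', 'C27P', 'E506C'] -> total ['C27P', 'E506C', 'E565D', 'I302G', 'L889R', 'S753L']

Answer: C27P,E506C,E565D,I302G,L889R,S753L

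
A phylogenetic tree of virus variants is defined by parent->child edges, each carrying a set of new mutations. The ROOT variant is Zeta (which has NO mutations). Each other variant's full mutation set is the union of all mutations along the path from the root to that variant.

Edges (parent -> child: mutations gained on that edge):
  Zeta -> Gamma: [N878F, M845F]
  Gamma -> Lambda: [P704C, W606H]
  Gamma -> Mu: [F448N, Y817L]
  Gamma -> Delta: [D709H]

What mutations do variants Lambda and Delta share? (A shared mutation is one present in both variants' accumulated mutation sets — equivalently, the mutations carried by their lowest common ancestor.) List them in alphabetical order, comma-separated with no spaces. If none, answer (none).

Answer: M845F,N878F

Derivation:
Accumulating mutations along path to Lambda:
  At Zeta: gained [] -> total []
  At Gamma: gained ['N878F', 'M845F'] -> total ['M845F', 'N878F']
  At Lambda: gained ['P704C', 'W606H'] -> total ['M845F', 'N878F', 'P704C', 'W606H']
Mutations(Lambda) = ['M845F', 'N878F', 'P704C', 'W606H']
Accumulating mutations along path to Delta:
  At Zeta: gained [] -> total []
  At Gamma: gained ['N878F', 'M845F'] -> total ['M845F', 'N878F']
  At Delta: gained ['D709H'] -> total ['D709H', 'M845F', 'N878F']
Mutations(Delta) = ['D709H', 'M845F', 'N878F']
Intersection: ['M845F', 'N878F', 'P704C', 'W606H'] ∩ ['D709H', 'M845F', 'N878F'] = ['M845F', 'N878F']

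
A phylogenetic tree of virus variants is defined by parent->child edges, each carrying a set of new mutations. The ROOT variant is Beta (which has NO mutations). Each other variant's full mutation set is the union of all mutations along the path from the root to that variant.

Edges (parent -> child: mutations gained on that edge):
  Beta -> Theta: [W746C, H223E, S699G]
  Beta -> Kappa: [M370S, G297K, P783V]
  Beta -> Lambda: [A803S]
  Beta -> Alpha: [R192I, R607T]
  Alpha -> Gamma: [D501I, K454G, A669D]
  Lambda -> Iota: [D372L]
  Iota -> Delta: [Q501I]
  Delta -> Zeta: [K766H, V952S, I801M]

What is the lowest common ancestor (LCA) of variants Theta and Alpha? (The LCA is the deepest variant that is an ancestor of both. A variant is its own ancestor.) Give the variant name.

Answer: Beta

Derivation:
Path from root to Theta: Beta -> Theta
  ancestors of Theta: {Beta, Theta}
Path from root to Alpha: Beta -> Alpha
  ancestors of Alpha: {Beta, Alpha}
Common ancestors: {Beta}
Walk up from Alpha: Alpha (not in ancestors of Theta), Beta (in ancestors of Theta)
Deepest common ancestor (LCA) = Beta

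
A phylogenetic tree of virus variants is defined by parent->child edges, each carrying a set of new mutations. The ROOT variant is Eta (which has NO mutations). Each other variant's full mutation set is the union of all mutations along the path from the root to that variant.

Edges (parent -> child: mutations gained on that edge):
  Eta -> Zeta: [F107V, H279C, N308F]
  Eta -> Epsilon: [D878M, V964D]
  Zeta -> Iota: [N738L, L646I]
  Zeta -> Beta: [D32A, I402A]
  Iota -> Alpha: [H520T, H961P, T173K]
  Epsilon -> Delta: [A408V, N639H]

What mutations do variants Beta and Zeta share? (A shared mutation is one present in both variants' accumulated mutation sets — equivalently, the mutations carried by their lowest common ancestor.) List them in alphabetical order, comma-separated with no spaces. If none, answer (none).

Accumulating mutations along path to Beta:
  At Eta: gained [] -> total []
  At Zeta: gained ['F107V', 'H279C', 'N308F'] -> total ['F107V', 'H279C', 'N308F']
  At Beta: gained ['D32A', 'I402A'] -> total ['D32A', 'F107V', 'H279C', 'I402A', 'N308F']
Mutations(Beta) = ['D32A', 'F107V', 'H279C', 'I402A', 'N308F']
Accumulating mutations along path to Zeta:
  At Eta: gained [] -> total []
  At Zeta: gained ['F107V', 'H279C', 'N308F'] -> total ['F107V', 'H279C', 'N308F']
Mutations(Zeta) = ['F107V', 'H279C', 'N308F']
Intersection: ['D32A', 'F107V', 'H279C', 'I402A', 'N308F'] ∩ ['F107V', 'H279C', 'N308F'] = ['F107V', 'H279C', 'N308F']

Answer: F107V,H279C,N308F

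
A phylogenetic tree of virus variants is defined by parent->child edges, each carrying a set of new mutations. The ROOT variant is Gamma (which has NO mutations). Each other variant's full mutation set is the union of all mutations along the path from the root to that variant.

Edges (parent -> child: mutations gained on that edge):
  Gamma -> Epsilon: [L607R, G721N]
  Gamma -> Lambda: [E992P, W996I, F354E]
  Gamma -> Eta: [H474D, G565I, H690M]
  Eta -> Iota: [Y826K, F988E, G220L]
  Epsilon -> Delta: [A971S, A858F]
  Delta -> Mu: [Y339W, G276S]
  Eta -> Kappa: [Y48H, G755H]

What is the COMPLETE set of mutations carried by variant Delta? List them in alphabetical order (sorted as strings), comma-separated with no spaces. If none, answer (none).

Answer: A858F,A971S,G721N,L607R

Derivation:
At Gamma: gained [] -> total []
At Epsilon: gained ['L607R', 'G721N'] -> total ['G721N', 'L607R']
At Delta: gained ['A971S', 'A858F'] -> total ['A858F', 'A971S', 'G721N', 'L607R']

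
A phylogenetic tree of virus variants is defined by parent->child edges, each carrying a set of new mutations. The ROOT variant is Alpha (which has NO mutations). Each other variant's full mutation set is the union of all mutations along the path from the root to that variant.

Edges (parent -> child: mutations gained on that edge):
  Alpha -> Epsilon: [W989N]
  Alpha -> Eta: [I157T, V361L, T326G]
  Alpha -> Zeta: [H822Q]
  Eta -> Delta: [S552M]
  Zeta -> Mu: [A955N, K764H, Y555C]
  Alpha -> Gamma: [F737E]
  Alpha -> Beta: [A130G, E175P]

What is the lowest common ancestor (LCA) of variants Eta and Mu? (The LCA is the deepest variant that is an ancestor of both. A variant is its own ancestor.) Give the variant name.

Path from root to Eta: Alpha -> Eta
  ancestors of Eta: {Alpha, Eta}
Path from root to Mu: Alpha -> Zeta -> Mu
  ancestors of Mu: {Alpha, Zeta, Mu}
Common ancestors: {Alpha}
Walk up from Mu: Mu (not in ancestors of Eta), Zeta (not in ancestors of Eta), Alpha (in ancestors of Eta)
Deepest common ancestor (LCA) = Alpha

Answer: Alpha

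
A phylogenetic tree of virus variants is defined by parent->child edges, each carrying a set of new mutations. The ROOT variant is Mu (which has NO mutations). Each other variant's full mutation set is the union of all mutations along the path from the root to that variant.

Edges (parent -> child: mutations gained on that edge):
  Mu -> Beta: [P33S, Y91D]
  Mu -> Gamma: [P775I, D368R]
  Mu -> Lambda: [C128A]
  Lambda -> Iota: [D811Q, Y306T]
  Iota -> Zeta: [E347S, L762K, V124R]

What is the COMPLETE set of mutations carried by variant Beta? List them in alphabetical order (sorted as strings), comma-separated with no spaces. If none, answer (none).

At Mu: gained [] -> total []
At Beta: gained ['P33S', 'Y91D'] -> total ['P33S', 'Y91D']

Answer: P33S,Y91D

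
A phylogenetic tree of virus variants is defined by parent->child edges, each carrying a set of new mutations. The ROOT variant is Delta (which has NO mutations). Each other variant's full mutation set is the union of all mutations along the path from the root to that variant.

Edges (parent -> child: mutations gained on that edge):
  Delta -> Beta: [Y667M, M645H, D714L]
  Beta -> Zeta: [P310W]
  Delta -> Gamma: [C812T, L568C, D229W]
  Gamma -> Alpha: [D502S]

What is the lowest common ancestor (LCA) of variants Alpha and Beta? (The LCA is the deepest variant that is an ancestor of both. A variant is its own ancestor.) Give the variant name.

Answer: Delta

Derivation:
Path from root to Alpha: Delta -> Gamma -> Alpha
  ancestors of Alpha: {Delta, Gamma, Alpha}
Path from root to Beta: Delta -> Beta
  ancestors of Beta: {Delta, Beta}
Common ancestors: {Delta}
Walk up from Beta: Beta (not in ancestors of Alpha), Delta (in ancestors of Alpha)
Deepest common ancestor (LCA) = Delta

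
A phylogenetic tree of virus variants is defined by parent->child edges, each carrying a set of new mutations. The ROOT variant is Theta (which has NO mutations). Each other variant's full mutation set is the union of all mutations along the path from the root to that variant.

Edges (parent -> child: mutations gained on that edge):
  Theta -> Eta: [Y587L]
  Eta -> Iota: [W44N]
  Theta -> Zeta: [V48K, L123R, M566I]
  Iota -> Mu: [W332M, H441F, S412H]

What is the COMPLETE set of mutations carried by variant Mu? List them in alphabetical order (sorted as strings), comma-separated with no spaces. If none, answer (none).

At Theta: gained [] -> total []
At Eta: gained ['Y587L'] -> total ['Y587L']
At Iota: gained ['W44N'] -> total ['W44N', 'Y587L']
At Mu: gained ['W332M', 'H441F', 'S412H'] -> total ['H441F', 'S412H', 'W332M', 'W44N', 'Y587L']

Answer: H441F,S412H,W332M,W44N,Y587L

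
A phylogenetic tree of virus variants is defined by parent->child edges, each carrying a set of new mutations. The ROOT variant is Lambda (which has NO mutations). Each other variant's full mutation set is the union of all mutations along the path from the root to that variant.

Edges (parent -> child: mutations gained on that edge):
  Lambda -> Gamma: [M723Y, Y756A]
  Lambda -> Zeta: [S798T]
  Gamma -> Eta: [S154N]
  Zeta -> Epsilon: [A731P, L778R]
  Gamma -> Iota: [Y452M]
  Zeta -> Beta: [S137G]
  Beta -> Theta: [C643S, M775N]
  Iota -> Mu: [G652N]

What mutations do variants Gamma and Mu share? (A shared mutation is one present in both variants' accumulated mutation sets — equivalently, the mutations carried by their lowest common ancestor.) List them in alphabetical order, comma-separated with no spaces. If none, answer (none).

Answer: M723Y,Y756A

Derivation:
Accumulating mutations along path to Gamma:
  At Lambda: gained [] -> total []
  At Gamma: gained ['M723Y', 'Y756A'] -> total ['M723Y', 'Y756A']
Mutations(Gamma) = ['M723Y', 'Y756A']
Accumulating mutations along path to Mu:
  At Lambda: gained [] -> total []
  At Gamma: gained ['M723Y', 'Y756A'] -> total ['M723Y', 'Y756A']
  At Iota: gained ['Y452M'] -> total ['M723Y', 'Y452M', 'Y756A']
  At Mu: gained ['G652N'] -> total ['G652N', 'M723Y', 'Y452M', 'Y756A']
Mutations(Mu) = ['G652N', 'M723Y', 'Y452M', 'Y756A']
Intersection: ['M723Y', 'Y756A'] ∩ ['G652N', 'M723Y', 'Y452M', 'Y756A'] = ['M723Y', 'Y756A']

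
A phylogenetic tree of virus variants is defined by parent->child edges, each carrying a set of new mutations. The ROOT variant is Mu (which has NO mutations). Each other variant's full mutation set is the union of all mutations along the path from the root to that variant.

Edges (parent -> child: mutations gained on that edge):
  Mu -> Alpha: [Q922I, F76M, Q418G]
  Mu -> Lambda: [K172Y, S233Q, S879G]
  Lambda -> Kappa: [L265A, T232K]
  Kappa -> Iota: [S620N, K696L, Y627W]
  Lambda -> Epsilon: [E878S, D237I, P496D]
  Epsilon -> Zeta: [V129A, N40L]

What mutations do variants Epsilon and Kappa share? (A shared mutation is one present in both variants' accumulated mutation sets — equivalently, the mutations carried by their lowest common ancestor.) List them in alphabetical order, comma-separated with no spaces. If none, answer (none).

Accumulating mutations along path to Epsilon:
  At Mu: gained [] -> total []
  At Lambda: gained ['K172Y', 'S233Q', 'S879G'] -> total ['K172Y', 'S233Q', 'S879G']
  At Epsilon: gained ['E878S', 'D237I', 'P496D'] -> total ['D237I', 'E878S', 'K172Y', 'P496D', 'S233Q', 'S879G']
Mutations(Epsilon) = ['D237I', 'E878S', 'K172Y', 'P496D', 'S233Q', 'S879G']
Accumulating mutations along path to Kappa:
  At Mu: gained [] -> total []
  At Lambda: gained ['K172Y', 'S233Q', 'S879G'] -> total ['K172Y', 'S233Q', 'S879G']
  At Kappa: gained ['L265A', 'T232K'] -> total ['K172Y', 'L265A', 'S233Q', 'S879G', 'T232K']
Mutations(Kappa) = ['K172Y', 'L265A', 'S233Q', 'S879G', 'T232K']
Intersection: ['D237I', 'E878S', 'K172Y', 'P496D', 'S233Q', 'S879G'] ∩ ['K172Y', 'L265A', 'S233Q', 'S879G', 'T232K'] = ['K172Y', 'S233Q', 'S879G']

Answer: K172Y,S233Q,S879G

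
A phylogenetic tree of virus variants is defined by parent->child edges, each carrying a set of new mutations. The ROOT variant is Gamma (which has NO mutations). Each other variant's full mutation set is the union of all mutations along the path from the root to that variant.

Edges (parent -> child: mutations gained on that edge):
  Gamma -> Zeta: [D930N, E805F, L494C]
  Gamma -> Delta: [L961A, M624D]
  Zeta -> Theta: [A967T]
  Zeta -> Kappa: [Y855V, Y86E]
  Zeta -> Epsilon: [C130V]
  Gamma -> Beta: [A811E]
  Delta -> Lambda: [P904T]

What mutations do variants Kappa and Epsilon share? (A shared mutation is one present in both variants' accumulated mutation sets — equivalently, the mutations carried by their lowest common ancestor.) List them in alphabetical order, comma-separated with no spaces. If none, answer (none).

Answer: D930N,E805F,L494C

Derivation:
Accumulating mutations along path to Kappa:
  At Gamma: gained [] -> total []
  At Zeta: gained ['D930N', 'E805F', 'L494C'] -> total ['D930N', 'E805F', 'L494C']
  At Kappa: gained ['Y855V', 'Y86E'] -> total ['D930N', 'E805F', 'L494C', 'Y855V', 'Y86E']
Mutations(Kappa) = ['D930N', 'E805F', 'L494C', 'Y855V', 'Y86E']
Accumulating mutations along path to Epsilon:
  At Gamma: gained [] -> total []
  At Zeta: gained ['D930N', 'E805F', 'L494C'] -> total ['D930N', 'E805F', 'L494C']
  At Epsilon: gained ['C130V'] -> total ['C130V', 'D930N', 'E805F', 'L494C']
Mutations(Epsilon) = ['C130V', 'D930N', 'E805F', 'L494C']
Intersection: ['D930N', 'E805F', 'L494C', 'Y855V', 'Y86E'] ∩ ['C130V', 'D930N', 'E805F', 'L494C'] = ['D930N', 'E805F', 'L494C']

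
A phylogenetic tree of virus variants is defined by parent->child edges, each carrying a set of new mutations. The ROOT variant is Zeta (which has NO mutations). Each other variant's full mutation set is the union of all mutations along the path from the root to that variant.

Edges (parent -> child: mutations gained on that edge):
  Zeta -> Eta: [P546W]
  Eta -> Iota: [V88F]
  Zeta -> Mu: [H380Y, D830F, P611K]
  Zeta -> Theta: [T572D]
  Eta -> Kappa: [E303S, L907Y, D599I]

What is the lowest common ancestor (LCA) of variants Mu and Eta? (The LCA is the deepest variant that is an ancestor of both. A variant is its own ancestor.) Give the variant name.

Path from root to Mu: Zeta -> Mu
  ancestors of Mu: {Zeta, Mu}
Path from root to Eta: Zeta -> Eta
  ancestors of Eta: {Zeta, Eta}
Common ancestors: {Zeta}
Walk up from Eta: Eta (not in ancestors of Mu), Zeta (in ancestors of Mu)
Deepest common ancestor (LCA) = Zeta

Answer: Zeta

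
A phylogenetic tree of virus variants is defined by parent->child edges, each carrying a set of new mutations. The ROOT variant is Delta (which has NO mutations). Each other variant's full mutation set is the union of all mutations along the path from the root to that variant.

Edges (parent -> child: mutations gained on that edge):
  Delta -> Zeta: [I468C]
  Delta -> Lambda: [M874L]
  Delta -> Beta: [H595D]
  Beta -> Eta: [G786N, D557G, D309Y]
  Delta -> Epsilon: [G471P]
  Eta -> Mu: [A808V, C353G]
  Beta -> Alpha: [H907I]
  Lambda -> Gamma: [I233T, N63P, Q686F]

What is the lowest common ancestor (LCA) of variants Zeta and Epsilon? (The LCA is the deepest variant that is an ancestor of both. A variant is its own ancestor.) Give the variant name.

Answer: Delta

Derivation:
Path from root to Zeta: Delta -> Zeta
  ancestors of Zeta: {Delta, Zeta}
Path from root to Epsilon: Delta -> Epsilon
  ancestors of Epsilon: {Delta, Epsilon}
Common ancestors: {Delta}
Walk up from Epsilon: Epsilon (not in ancestors of Zeta), Delta (in ancestors of Zeta)
Deepest common ancestor (LCA) = Delta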